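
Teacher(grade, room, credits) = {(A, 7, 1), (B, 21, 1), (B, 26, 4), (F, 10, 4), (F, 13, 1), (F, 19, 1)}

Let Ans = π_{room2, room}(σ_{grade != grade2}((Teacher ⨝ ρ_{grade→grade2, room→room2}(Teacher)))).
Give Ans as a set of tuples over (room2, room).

{(10, 26), (13, 21), (13, 7), (19, 21), (19, 7), (21, 13), (21, 19), (21, 7), (26, 10), (7, 13), (7, 19), (7, 21)}

ρ[grade→grade2, room→room2]: schema becomes (grade2, room2, credits); tuples unchanged.
Joining Teacher and ρ_{grade→grade2, room→room2}(Teacher) on credits yields {(A, 7, 1, A, 7), (A, 7, 1, B, 21), (A, 7, 1, F, 13), (A, 7, 1, F, 19), (B, 21, 1, A, 7), (B, 21, 1, B, 21), (B, 21, 1, F, 13), (B, 21, 1, F, 19), (B, 26, 4, B, 26), (B, 26, 4, F, 10), (F, 10, 4, B, 26), (F, 10, 4, F, 10), (F, 13, 1, A, 7), (F, 13, 1, B, 21), (F, 13, 1, F, 13), (F, 13, 1, F, 19), (F, 19, 1, A, 7), (F, 19, 1, B, 21), (F, 19, 1, F, 13), (F, 19, 1, F, 19)}.
σ[grade != grade2]: keep tuples satisfying grade != grade2 → {(A, 7, 1, B, 21), (A, 7, 1, F, 13), (A, 7, 1, F, 19), (B, 21, 1, A, 7), (B, 21, 1, F, 13), (B, 21, 1, F, 19), (B, 26, 4, F, 10), (F, 10, 4, B, 26), (F, 13, 1, A, 7), (F, 13, 1, B, 21), (F, 19, 1, A, 7), (F, 19, 1, B, 21)}
π[room2, room]: project onto (room2, room) → {(10, 26), (13, 21), (13, 7), (19, 21), (19, 7), (21, 13), (21, 19), (21, 7), (26, 10), (7, 13), (7, 19), (7, 21)}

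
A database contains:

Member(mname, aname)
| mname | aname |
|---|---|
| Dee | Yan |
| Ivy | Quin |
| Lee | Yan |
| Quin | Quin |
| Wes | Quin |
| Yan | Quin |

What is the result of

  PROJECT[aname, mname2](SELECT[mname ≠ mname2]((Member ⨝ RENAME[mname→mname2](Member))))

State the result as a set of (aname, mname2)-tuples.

{(Quin, Ivy), (Quin, Quin), (Quin, Wes), (Quin, Yan), (Yan, Dee), (Yan, Lee)}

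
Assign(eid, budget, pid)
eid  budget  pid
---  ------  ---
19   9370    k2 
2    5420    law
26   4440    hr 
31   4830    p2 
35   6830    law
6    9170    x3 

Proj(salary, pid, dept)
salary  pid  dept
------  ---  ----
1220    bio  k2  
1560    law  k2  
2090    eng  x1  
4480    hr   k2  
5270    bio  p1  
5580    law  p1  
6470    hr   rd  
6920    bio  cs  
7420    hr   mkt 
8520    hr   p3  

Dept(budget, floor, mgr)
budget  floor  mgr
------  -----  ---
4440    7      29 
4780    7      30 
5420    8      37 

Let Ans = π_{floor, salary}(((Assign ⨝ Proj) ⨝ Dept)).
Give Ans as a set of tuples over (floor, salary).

Assign ⋈ Proj (natural join on pid): {(2, 5420, law, 1560, k2), (2, 5420, law, 5580, p1), (26, 4440, hr, 4480, k2), (26, 4440, hr, 6470, rd), (26, 4440, hr, 7420, mkt), (26, 4440, hr, 8520, p3), (35, 6830, law, 1560, k2), (35, 6830, law, 5580, p1)}
(Assign ⨝ Proj) ⋈ Dept (natural join on budget): {(2, 5420, law, 1560, k2, 8, 37), (2, 5420, law, 5580, p1, 8, 37), (26, 4440, hr, 4480, k2, 7, 29), (26, 4440, hr, 6470, rd, 7, 29), (26, 4440, hr, 7420, mkt, 7, 29), (26, 4440, hr, 8520, p3, 7, 29)}
π[floor, salary]: project onto (floor, salary) → {(7, 4480), (7, 6470), (7, 7420), (7, 8520), (8, 1560), (8, 5580)}

{(7, 4480), (7, 6470), (7, 7420), (7, 8520), (8, 1560), (8, 5580)}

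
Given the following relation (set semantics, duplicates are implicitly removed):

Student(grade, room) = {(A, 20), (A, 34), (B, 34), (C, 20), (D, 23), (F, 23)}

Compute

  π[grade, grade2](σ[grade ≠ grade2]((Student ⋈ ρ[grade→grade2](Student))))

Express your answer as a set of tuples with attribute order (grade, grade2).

{(A, B), (A, C), (B, A), (C, A), (D, F), (F, D)}

ρ[grade→grade2]: schema becomes (grade2, room); tuples unchanged.
Natural join on room: {(A, 20, A), (A, 20, C), (A, 34, A), (A, 34, B), (B, 34, A), (B, 34, B), (C, 20, A), (C, 20, C), (D, 23, D), (D, 23, F), (F, 23, D), (F, 23, F)}
Selection grade ≠ grade2: {(A, 20, C), (A, 34, B), (B, 34, A), (C, 20, A), (D, 23, F), (F, 23, D)}
Projecting to grade, grade2: {(A, B), (A, C), (B, A), (C, A), (D, F), (F, D)}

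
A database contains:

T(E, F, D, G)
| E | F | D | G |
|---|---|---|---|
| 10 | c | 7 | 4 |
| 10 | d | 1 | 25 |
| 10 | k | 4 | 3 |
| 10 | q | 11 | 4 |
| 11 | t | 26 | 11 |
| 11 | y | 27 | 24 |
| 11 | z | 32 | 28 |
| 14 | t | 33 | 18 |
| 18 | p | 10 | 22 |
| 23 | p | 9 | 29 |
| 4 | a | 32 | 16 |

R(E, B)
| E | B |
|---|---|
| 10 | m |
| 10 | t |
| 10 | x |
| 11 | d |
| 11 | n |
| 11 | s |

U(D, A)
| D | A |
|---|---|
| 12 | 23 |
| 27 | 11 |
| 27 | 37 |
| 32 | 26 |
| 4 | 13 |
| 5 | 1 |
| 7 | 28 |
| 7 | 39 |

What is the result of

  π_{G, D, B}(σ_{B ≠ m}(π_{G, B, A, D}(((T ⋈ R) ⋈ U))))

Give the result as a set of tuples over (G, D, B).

{(24, 27, d), (24, 27, n), (24, 27, s), (28, 32, d), (28, 32, n), (28, 32, s), (3, 4, t), (3, 4, x), (4, 7, t), (4, 7, x)}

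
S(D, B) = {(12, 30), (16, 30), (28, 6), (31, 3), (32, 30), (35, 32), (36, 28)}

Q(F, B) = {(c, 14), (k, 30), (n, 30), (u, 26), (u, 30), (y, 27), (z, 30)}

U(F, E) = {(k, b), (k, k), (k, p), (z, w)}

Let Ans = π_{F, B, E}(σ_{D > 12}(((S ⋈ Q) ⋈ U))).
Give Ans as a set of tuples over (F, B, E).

Natural join on B: {(12, 30, k), (12, 30, n), (12, 30, u), (12, 30, z), (16, 30, k), (16, 30, n), (16, 30, u), (16, 30, z), (32, 30, k), (32, 30, n), (32, 30, u), (32, 30, z)}
Natural join on F: {(12, 30, k, b), (12, 30, k, k), (12, 30, k, p), (12, 30, z, w), (16, 30, k, b), (16, 30, k, k), (16, 30, k, p), (16, 30, z, w), (32, 30, k, b), (32, 30, k, k), (32, 30, k, p), (32, 30, z, w)}
Apply σ_{D > 12}; surviving tuples: {(16, 30, k, b), (16, 30, k, k), (16, 30, k, p), (16, 30, z, w), (32, 30, k, b), (32, 30, k, k), (32, 30, k, p), (32, 30, z, w)}
π[F, B, E]: project onto (F, B, E) (4 duplicate(s) eliminated) → {(k, 30, b), (k, 30, k), (k, 30, p), (z, 30, w)}

{(k, 30, b), (k, 30, k), (k, 30, p), (z, 30, w)}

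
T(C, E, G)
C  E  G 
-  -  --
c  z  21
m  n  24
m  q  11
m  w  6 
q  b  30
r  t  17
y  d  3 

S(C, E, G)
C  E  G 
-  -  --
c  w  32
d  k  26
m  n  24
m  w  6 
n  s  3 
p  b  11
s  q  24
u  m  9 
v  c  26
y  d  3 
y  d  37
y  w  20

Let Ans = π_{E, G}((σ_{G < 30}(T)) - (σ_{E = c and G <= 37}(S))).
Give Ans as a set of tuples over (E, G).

Selection G < 30: {(c, z, 21), (m, n, 24), (m, q, 11), (m, w, 6), (r, t, 17), (y, d, 3)}
Selection E = c and G <= 37: {(v, c, 26)}
Set difference of the two operands is {(c, z, 21), (m, n, 24), (m, q, 11), (m, w, 6), (r, t, 17), (y, d, 3)}.
π[E, G]: project onto (E, G) → {(d, 3), (n, 24), (q, 11), (t, 17), (w, 6), (z, 21)}

{(d, 3), (n, 24), (q, 11), (t, 17), (w, 6), (z, 21)}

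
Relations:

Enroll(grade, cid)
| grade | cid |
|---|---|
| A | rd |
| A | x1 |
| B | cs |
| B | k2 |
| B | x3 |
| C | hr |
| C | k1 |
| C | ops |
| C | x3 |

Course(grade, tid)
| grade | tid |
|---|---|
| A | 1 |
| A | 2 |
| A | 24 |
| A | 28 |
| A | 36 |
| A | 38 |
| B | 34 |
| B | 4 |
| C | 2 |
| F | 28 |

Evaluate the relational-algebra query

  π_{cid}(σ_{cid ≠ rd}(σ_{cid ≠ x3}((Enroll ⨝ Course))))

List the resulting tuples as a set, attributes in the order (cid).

Enroll ⋈ Course (natural join on grade): {(A, rd, 1), (A, rd, 2), (A, rd, 24), (A, rd, 28), (A, rd, 36), (A, rd, 38), (A, x1, 1), (A, x1, 2), (A, x1, 24), (A, x1, 28), (A, x1, 36), (A, x1, 38), (B, cs, 34), (B, cs, 4), (B, k2, 34), (B, k2, 4), (B, x3, 34), (B, x3, 4), (C, hr, 2), (C, k1, 2), (C, ops, 2), (C, x3, 2)}
Filtering on cid ≠ x3 leaves {(A, rd, 1), (A, rd, 2), (A, rd, 24), (A, rd, 28), (A, rd, 36), (A, rd, 38), (A, x1, 1), (A, x1, 2), (A, x1, 24), (A, x1, 28), (A, x1, 36), (A, x1, 38), (B, cs, 34), (B, cs, 4), (B, k2, 34), (B, k2, 4), (C, hr, 2), (C, k1, 2), (C, ops, 2)}.
Filtering on cid ≠ rd leaves {(A, x1, 1), (A, x1, 2), (A, x1, 24), (A, x1, 28), (A, x1, 36), (A, x1, 38), (B, cs, 34), (B, cs, 4), (B, k2, 34), (B, k2, 4), (C, hr, 2), (C, k1, 2), (C, ops, 2)}.
Projecting to cid (7 duplicate(s) eliminated): {cs, hr, k1, k2, ops, x1}

{cs, hr, k1, k2, ops, x1}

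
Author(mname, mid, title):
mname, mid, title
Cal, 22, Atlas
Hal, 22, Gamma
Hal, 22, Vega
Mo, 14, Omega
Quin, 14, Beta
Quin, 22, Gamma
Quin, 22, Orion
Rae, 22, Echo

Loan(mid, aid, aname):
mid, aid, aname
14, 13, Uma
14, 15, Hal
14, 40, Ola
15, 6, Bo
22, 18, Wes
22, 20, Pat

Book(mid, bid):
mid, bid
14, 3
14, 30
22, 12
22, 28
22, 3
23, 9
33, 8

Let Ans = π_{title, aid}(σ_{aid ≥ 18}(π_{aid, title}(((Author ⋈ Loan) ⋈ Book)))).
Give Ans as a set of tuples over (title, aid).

{(Atlas, 18), (Atlas, 20), (Beta, 40), (Echo, 18), (Echo, 20), (Gamma, 18), (Gamma, 20), (Omega, 40), (Orion, 18), (Orion, 20), (Vega, 18), (Vega, 20)}

Natural join on mid: {(Cal, 22, Atlas, 18, Wes), (Cal, 22, Atlas, 20, Pat), (Hal, 22, Gamma, 18, Wes), (Hal, 22, Gamma, 20, Pat), (Hal, 22, Vega, 18, Wes), (Hal, 22, Vega, 20, Pat), (Mo, 14, Omega, 13, Uma), (Mo, 14, Omega, 15, Hal), (Mo, 14, Omega, 40, Ola), (Quin, 14, Beta, 13, Uma), (Quin, 14, Beta, 15, Hal), (Quin, 14, Beta, 40, Ola), (Quin, 22, Gamma, 18, Wes), (Quin, 22, Gamma, 20, Pat), (Quin, 22, Orion, 18, Wes), (Quin, 22, Orion, 20, Pat), (Rae, 22, Echo, 18, Wes), (Rae, 22, Echo, 20, Pat)}
Natural join on mid: {(Cal, 22, Atlas, 18, Wes, 12), (Cal, 22, Atlas, 18, Wes, 28), (Cal, 22, Atlas, 18, Wes, 3), (Cal, 22, Atlas, 20, Pat, 12), (Cal, 22, Atlas, 20, Pat, 28), (Cal, 22, Atlas, 20, Pat, 3), (Hal, 22, Gamma, 18, Wes, 12), (Hal, 22, Gamma, 18, Wes, 28), (Hal, 22, Gamma, 18, Wes, 3), (Hal, 22, Gamma, 20, Pat, 12), (Hal, 22, Gamma, 20, Pat, 28), (Hal, 22, Gamma, 20, Pat, 3), (Hal, 22, Vega, 18, Wes, 12), (Hal, 22, Vega, 18, Wes, 28), (Hal, 22, Vega, 18, Wes, 3), (Hal, 22, Vega, 20, Pat, 12), (Hal, 22, Vega, 20, Pat, 28), (Hal, 22, Vega, 20, Pat, 3), (Mo, 14, Omega, 13, Uma, 3), (Mo, 14, Omega, 13, Uma, 30), (Mo, 14, Omega, 15, Hal, 3), (Mo, 14, Omega, 15, Hal, 30), (Mo, 14, Omega, 40, Ola, 3), (Mo, 14, Omega, 40, Ola, 30), (Quin, 14, Beta, 13, Uma, 3), (Quin, 14, Beta, 13, Uma, 30), (Quin, 14, Beta, 15, Hal, 3), (Quin, 14, Beta, 15, Hal, 30), (Quin, 14, Beta, 40, Ola, 3), (Quin, 14, Beta, 40, Ola, 30), (Quin, 22, Gamma, 18, Wes, 12), (Quin, 22, Gamma, 18, Wes, 28), (Quin, 22, Gamma, 18, Wes, 3), (Quin, 22, Gamma, 20, Pat, 12), (Quin, 22, Gamma, 20, Pat, 28), (Quin, 22, Gamma, 20, Pat, 3), (Quin, 22, Orion, 18, Wes, 12), (Quin, 22, Orion, 18, Wes, 28), (Quin, 22, Orion, 18, Wes, 3), (Quin, 22, Orion, 20, Pat, 12), (Quin, 22, Orion, 20, Pat, 28), (Quin, 22, Orion, 20, Pat, 3), (Rae, 22, Echo, 18, Wes, 12), (Rae, 22, Echo, 18, Wes, 28), (Rae, 22, Echo, 18, Wes, 3), (Rae, 22, Echo, 20, Pat, 12), (Rae, 22, Echo, 20, Pat, 28), (Rae, 22, Echo, 20, Pat, 3)}
Projecting to aid, title (32 duplicate(s) eliminated): {(13, Beta), (13, Omega), (15, Beta), (15, Omega), (18, Atlas), (18, Echo), (18, Gamma), (18, Orion), (18, Vega), (20, Atlas), (20, Echo), (20, Gamma), (20, Orion), (20, Vega), (40, Beta), (40, Omega)}
Apply σ_{aid ≥ 18}; surviving tuples: {(18, Atlas), (18, Echo), (18, Gamma), (18, Orion), (18, Vega), (20, Atlas), (20, Echo), (20, Gamma), (20, Orion), (20, Vega), (40, Beta), (40, Omega)}
Projecting to title, aid: {(Atlas, 18), (Atlas, 20), (Beta, 40), (Echo, 18), (Echo, 20), (Gamma, 18), (Gamma, 20), (Omega, 40), (Orion, 18), (Orion, 20), (Vega, 18), (Vega, 20)}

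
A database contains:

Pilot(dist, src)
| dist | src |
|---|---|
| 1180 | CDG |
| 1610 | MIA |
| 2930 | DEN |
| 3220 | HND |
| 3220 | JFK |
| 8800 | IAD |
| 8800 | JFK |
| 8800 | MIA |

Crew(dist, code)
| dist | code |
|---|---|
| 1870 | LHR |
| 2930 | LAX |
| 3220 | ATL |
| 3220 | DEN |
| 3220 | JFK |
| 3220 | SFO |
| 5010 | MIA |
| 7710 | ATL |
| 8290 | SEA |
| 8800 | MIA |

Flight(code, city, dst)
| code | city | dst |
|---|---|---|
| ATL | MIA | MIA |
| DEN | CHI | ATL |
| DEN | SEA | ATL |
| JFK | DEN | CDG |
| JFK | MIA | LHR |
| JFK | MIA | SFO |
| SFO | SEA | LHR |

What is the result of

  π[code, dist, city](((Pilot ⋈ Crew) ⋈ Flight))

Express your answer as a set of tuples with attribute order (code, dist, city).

{(ATL, 3220, MIA), (DEN, 3220, CHI), (DEN, 3220, SEA), (JFK, 3220, DEN), (JFK, 3220, MIA), (SFO, 3220, SEA)}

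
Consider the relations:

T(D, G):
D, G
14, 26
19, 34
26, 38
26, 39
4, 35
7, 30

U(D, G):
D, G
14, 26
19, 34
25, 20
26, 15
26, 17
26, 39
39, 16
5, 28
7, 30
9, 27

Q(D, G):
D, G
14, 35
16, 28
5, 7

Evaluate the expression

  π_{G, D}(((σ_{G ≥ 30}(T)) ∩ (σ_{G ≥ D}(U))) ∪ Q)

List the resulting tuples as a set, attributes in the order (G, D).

{(28, 16), (30, 7), (34, 19), (35, 14), (39, 26), (7, 5)}

Filtering on G ≥ 30 leaves {(19, 34), (26, 38), (26, 39), (4, 35), (7, 30)}.
Filtering on G ≥ D leaves {(14, 26), (19, 34), (26, 39), (5, 28), (7, 30), (9, 27)}.
Intersection: {(19, 34), (26, 38), (26, 39), (4, 35), (7, 30)} with {(14, 26), (19, 34), (26, 39), (5, 28), (7, 30), (9, 27)} → {(19, 34), (26, 39), (7, 30)}
Union: {(19, 34), (26, 39), (7, 30)} with {(14, 35), (16, 28), (5, 7)} → {(14, 35), (16, 28), (19, 34), (26, 39), (5, 7), (7, 30)}
Projecting to G, D: {(28, 16), (30, 7), (34, 19), (35, 14), (39, 26), (7, 5)}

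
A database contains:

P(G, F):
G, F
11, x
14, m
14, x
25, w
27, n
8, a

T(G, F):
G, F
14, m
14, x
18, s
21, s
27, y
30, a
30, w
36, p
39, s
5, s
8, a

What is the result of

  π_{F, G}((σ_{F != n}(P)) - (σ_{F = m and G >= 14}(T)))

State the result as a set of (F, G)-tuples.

Apply σ_{F != n}; surviving tuples: {(11, x), (14, m), (14, x), (25, w), (8, a)}
Apply σ_{F = m and G >= 14}; surviving tuples: {(14, m)}
Difference: {(11, x), (14, m), (14, x), (25, w), (8, a)} with {(14, m)} → {(11, x), (14, x), (25, w), (8, a)}
Projecting to F, G: {(a, 8), (w, 25), (x, 11), (x, 14)}

{(a, 8), (w, 25), (x, 11), (x, 14)}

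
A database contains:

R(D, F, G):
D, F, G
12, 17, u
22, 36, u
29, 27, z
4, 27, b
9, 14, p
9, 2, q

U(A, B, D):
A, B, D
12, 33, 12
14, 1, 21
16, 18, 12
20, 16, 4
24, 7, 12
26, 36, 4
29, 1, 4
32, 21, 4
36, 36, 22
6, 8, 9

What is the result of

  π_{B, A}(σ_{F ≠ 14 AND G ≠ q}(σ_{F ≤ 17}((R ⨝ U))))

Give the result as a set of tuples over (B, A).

{(18, 16), (33, 12), (7, 24)}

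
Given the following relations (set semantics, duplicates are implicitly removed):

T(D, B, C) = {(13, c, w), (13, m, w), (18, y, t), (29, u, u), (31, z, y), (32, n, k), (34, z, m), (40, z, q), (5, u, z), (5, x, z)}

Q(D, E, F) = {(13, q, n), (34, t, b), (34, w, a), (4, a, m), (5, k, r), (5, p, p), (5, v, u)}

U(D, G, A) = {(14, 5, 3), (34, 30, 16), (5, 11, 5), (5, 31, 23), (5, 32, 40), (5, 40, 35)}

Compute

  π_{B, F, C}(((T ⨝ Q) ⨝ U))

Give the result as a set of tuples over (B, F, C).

Natural join on D: {(13, c, w, q, n), (13, m, w, q, n), (34, z, m, t, b), (34, z, m, w, a), (5, u, z, k, r), (5, u, z, p, p), (5, u, z, v, u), (5, x, z, k, r), (5, x, z, p, p), (5, x, z, v, u)}
Natural join on D: {(34, z, m, t, b, 30, 16), (34, z, m, w, a, 30, 16), (5, u, z, k, r, 11, 5), (5, u, z, k, r, 31, 23), (5, u, z, k, r, 32, 40), (5, u, z, k, r, 40, 35), (5, u, z, p, p, 11, 5), (5, u, z, p, p, 31, 23), (5, u, z, p, p, 32, 40), (5, u, z, p, p, 40, 35), (5, u, z, v, u, 11, 5), (5, u, z, v, u, 31, 23), (5, u, z, v, u, 32, 40), (5, u, z, v, u, 40, 35), (5, x, z, k, r, 11, 5), (5, x, z, k, r, 31, 23), (5, x, z, k, r, 32, 40), (5, x, z, k, r, 40, 35), (5, x, z, p, p, 11, 5), (5, x, z, p, p, 31, 23), (5, x, z, p, p, 32, 40), (5, x, z, p, p, 40, 35), (5, x, z, v, u, 11, 5), (5, x, z, v, u, 31, 23), (5, x, z, v, u, 32, 40), (5, x, z, v, u, 40, 35)}
Keep only column(s) B, F, C (18 duplicate(s) eliminated): {(u, p, z), (u, r, z), (u, u, z), (x, p, z), (x, r, z), (x, u, z), (z, a, m), (z, b, m)}

{(u, p, z), (u, r, z), (u, u, z), (x, p, z), (x, r, z), (x, u, z), (z, a, m), (z, b, m)}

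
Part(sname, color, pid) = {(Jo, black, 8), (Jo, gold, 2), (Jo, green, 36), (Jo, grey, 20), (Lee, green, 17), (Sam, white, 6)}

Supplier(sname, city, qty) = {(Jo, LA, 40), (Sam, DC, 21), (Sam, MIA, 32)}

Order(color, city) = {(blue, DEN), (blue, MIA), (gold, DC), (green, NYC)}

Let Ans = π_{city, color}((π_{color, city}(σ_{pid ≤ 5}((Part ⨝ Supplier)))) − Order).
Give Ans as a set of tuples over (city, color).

Natural join on sname: {(Jo, black, 8, LA, 40), (Jo, gold, 2, LA, 40), (Jo, green, 36, LA, 40), (Jo, grey, 20, LA, 40), (Sam, white, 6, DC, 21), (Sam, white, 6, MIA, 32)}
Selection pid ≤ 5: {(Jo, gold, 2, LA, 40)}
π[color, city]: project onto (color, city) → {(gold, LA)}
Taking the difference: {(gold, LA)}
π[city, color]: project onto (city, color) → {(LA, gold)}

{(LA, gold)}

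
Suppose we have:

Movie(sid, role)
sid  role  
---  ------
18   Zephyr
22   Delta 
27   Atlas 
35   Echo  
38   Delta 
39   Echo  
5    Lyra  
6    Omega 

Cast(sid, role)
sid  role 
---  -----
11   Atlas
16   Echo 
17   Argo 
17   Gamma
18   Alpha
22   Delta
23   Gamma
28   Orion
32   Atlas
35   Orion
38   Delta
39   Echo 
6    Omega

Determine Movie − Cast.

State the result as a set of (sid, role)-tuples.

{(18, Zephyr), (27, Atlas), (35, Echo), (5, Lyra)}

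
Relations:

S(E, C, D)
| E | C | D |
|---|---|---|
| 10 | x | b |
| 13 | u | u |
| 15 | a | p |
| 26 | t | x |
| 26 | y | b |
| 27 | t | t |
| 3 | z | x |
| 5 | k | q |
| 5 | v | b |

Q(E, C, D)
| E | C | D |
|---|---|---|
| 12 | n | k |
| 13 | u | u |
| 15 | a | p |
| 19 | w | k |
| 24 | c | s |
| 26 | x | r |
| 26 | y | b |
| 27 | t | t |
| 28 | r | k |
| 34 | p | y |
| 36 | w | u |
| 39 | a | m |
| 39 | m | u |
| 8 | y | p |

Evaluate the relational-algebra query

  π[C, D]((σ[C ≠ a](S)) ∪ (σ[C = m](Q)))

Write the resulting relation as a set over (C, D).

{(k, q), (m, u), (t, t), (t, x), (u, u), (v, b), (x, b), (y, b), (z, x)}

Selection C ≠ a: {(10, x, b), (13, u, u), (26, t, x), (26, y, b), (27, t, t), (3, z, x), (5, k, q), (5, v, b)}
Selection C = m: {(39, m, u)}
Set union of the two operands is {(10, x, b), (13, u, u), (26, t, x), (26, y, b), (27, t, t), (3, z, x), (39, m, u), (5, k, q), (5, v, b)}.
Keep only column(s) C, D: {(k, q), (m, u), (t, t), (t, x), (u, u), (v, b), (x, b), (y, b), (z, x)}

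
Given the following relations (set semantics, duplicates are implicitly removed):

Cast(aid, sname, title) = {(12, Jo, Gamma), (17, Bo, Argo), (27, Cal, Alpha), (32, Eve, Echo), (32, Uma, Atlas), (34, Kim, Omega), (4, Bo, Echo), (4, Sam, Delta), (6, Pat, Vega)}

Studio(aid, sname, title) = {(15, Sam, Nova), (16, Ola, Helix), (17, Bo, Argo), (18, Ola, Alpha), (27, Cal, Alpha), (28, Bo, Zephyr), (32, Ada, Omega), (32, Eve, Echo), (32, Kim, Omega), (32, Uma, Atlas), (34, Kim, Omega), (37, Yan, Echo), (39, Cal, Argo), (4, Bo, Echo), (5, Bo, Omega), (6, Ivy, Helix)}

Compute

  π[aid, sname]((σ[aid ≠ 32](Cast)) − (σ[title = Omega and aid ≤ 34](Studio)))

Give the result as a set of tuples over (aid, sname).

{(12, Jo), (17, Bo), (27, Cal), (4, Bo), (4, Sam), (6, Pat)}

Apply σ_{aid ≠ 32}; surviving tuples: {(12, Jo, Gamma), (17, Bo, Argo), (27, Cal, Alpha), (34, Kim, Omega), (4, Bo, Echo), (4, Sam, Delta), (6, Pat, Vega)}
Apply σ_{title = Omega and aid ≤ 34}; surviving tuples: {(32, Ada, Omega), (32, Kim, Omega), (34, Kim, Omega), (5, Bo, Omega)}
Set difference of the two operands is {(12, Jo, Gamma), (17, Bo, Argo), (27, Cal, Alpha), (4, Bo, Echo), (4, Sam, Delta), (6, Pat, Vega)}.
Projecting to aid, sname: {(12, Jo), (17, Bo), (27, Cal), (4, Bo), (4, Sam), (6, Pat)}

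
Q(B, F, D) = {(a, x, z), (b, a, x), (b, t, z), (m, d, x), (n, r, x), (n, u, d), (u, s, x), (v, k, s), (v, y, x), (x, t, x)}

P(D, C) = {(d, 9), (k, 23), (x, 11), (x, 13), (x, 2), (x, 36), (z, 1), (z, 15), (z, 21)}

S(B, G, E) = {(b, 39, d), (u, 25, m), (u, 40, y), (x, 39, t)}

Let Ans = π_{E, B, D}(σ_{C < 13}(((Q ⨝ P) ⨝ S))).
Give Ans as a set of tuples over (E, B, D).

{(d, b, x), (d, b, z), (m, u, x), (t, x, x), (y, u, x)}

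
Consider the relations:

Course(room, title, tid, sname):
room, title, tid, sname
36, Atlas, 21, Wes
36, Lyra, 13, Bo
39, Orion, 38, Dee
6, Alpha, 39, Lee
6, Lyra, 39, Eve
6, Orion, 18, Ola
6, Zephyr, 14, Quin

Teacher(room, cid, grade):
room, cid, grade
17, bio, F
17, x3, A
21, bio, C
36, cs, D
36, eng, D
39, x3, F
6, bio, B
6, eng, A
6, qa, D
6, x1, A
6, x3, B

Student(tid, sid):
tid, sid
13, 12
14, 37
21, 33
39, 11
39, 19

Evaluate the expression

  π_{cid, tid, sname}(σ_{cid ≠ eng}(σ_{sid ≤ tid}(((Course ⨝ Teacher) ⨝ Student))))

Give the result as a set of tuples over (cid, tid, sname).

Joining Course and Teacher on room yields {(36, Atlas, 21, Wes, cs, D), (36, Atlas, 21, Wes, eng, D), (36, Lyra, 13, Bo, cs, D), (36, Lyra, 13, Bo, eng, D), (39, Orion, 38, Dee, x3, F), (6, Alpha, 39, Lee, bio, B), (6, Alpha, 39, Lee, eng, A), (6, Alpha, 39, Lee, qa, D), (6, Alpha, 39, Lee, x1, A), (6, Alpha, 39, Lee, x3, B), (6, Lyra, 39, Eve, bio, B), (6, Lyra, 39, Eve, eng, A), (6, Lyra, 39, Eve, qa, D), (6, Lyra, 39, Eve, x1, A), (6, Lyra, 39, Eve, x3, B), (6, Orion, 18, Ola, bio, B), (6, Orion, 18, Ola, eng, A), (6, Orion, 18, Ola, qa, D), (6, Orion, 18, Ola, x1, A), (6, Orion, 18, Ola, x3, B), (6, Zephyr, 14, Quin, bio, B), (6, Zephyr, 14, Quin, eng, A), (6, Zephyr, 14, Quin, qa, D), (6, Zephyr, 14, Quin, x1, A), (6, Zephyr, 14, Quin, x3, B)}.
Joining (Course ⨝ Teacher) and Student on tid yields {(36, Atlas, 21, Wes, cs, D, 33), (36, Atlas, 21, Wes, eng, D, 33), (36, Lyra, 13, Bo, cs, D, 12), (36, Lyra, 13, Bo, eng, D, 12), (6, Alpha, 39, Lee, bio, B, 11), (6, Alpha, 39, Lee, bio, B, 19), (6, Alpha, 39, Lee, eng, A, 11), (6, Alpha, 39, Lee, eng, A, 19), (6, Alpha, 39, Lee, qa, D, 11), (6, Alpha, 39, Lee, qa, D, 19), (6, Alpha, 39, Lee, x1, A, 11), (6, Alpha, 39, Lee, x1, A, 19), (6, Alpha, 39, Lee, x3, B, 11), (6, Alpha, 39, Lee, x3, B, 19), (6, Lyra, 39, Eve, bio, B, 11), (6, Lyra, 39, Eve, bio, B, 19), (6, Lyra, 39, Eve, eng, A, 11), (6, Lyra, 39, Eve, eng, A, 19), (6, Lyra, 39, Eve, qa, D, 11), (6, Lyra, 39, Eve, qa, D, 19), (6, Lyra, 39, Eve, x1, A, 11), (6, Lyra, 39, Eve, x1, A, 19), (6, Lyra, 39, Eve, x3, B, 11), (6, Lyra, 39, Eve, x3, B, 19), (6, Zephyr, 14, Quin, bio, B, 37), (6, Zephyr, 14, Quin, eng, A, 37), (6, Zephyr, 14, Quin, qa, D, 37), (6, Zephyr, 14, Quin, x1, A, 37), (6, Zephyr, 14, Quin, x3, B, 37)}.
σ[sid ≤ tid]: keep tuples satisfying sid ≤ tid → {(36, Lyra, 13, Bo, cs, D, 12), (36, Lyra, 13, Bo, eng, D, 12), (6, Alpha, 39, Lee, bio, B, 11), (6, Alpha, 39, Lee, bio, B, 19), (6, Alpha, 39, Lee, eng, A, 11), (6, Alpha, 39, Lee, eng, A, 19), (6, Alpha, 39, Lee, qa, D, 11), (6, Alpha, 39, Lee, qa, D, 19), (6, Alpha, 39, Lee, x1, A, 11), (6, Alpha, 39, Lee, x1, A, 19), (6, Alpha, 39, Lee, x3, B, 11), (6, Alpha, 39, Lee, x3, B, 19), (6, Lyra, 39, Eve, bio, B, 11), (6, Lyra, 39, Eve, bio, B, 19), (6, Lyra, 39, Eve, eng, A, 11), (6, Lyra, 39, Eve, eng, A, 19), (6, Lyra, 39, Eve, qa, D, 11), (6, Lyra, 39, Eve, qa, D, 19), (6, Lyra, 39, Eve, x1, A, 11), (6, Lyra, 39, Eve, x1, A, 19), (6, Lyra, 39, Eve, x3, B, 11), (6, Lyra, 39, Eve, x3, B, 19)}
σ[cid ≠ eng]: keep tuples satisfying cid ≠ eng → {(36, Lyra, 13, Bo, cs, D, 12), (6, Alpha, 39, Lee, bio, B, 11), (6, Alpha, 39, Lee, bio, B, 19), (6, Alpha, 39, Lee, qa, D, 11), (6, Alpha, 39, Lee, qa, D, 19), (6, Alpha, 39, Lee, x1, A, 11), (6, Alpha, 39, Lee, x1, A, 19), (6, Alpha, 39, Lee, x3, B, 11), (6, Alpha, 39, Lee, x3, B, 19), (6, Lyra, 39, Eve, bio, B, 11), (6, Lyra, 39, Eve, bio, B, 19), (6, Lyra, 39, Eve, qa, D, 11), (6, Lyra, 39, Eve, qa, D, 19), (6, Lyra, 39, Eve, x1, A, 11), (6, Lyra, 39, Eve, x1, A, 19), (6, Lyra, 39, Eve, x3, B, 11), (6, Lyra, 39, Eve, x3, B, 19)}
π_{cid, tid, sname} gives {(bio, 39, Eve), (bio, 39, Lee), (cs, 13, Bo), (qa, 39, Eve), (qa, 39, Lee), (x1, 39, Eve), (x1, 39, Lee), (x3, 39, Eve), (x3, 39, Lee)} (8 duplicate(s) eliminated).

{(bio, 39, Eve), (bio, 39, Lee), (cs, 13, Bo), (qa, 39, Eve), (qa, 39, Lee), (x1, 39, Eve), (x1, 39, Lee), (x3, 39, Eve), (x3, 39, Lee)}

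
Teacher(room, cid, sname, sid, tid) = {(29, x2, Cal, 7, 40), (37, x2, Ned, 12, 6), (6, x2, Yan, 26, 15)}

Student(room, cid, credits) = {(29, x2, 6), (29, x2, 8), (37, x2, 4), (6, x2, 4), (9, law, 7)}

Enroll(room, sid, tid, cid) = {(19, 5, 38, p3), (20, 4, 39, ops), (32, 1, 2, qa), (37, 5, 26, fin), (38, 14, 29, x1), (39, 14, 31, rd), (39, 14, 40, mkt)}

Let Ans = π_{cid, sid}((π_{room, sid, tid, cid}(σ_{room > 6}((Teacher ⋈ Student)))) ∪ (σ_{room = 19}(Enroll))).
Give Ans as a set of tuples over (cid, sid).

Natural join on room, cid: {(29, x2, Cal, 7, 40, 6), (29, x2, Cal, 7, 40, 8), (37, x2, Ned, 12, 6, 4), (6, x2, Yan, 26, 15, 4)}
Filtering on room > 6 leaves {(29, x2, Cal, 7, 40, 6), (29, x2, Cal, 7, 40, 8), (37, x2, Ned, 12, 6, 4)}.
π_{room, sid, tid, cid} gives {(29, 7, 40, x2), (37, 12, 6, x2)} (1 duplicate(s) eliminated).
Filtering on room = 19 leaves {(19, 5, 38, p3)}.
Set union of the two operands is {(19, 5, 38, p3), (29, 7, 40, x2), (37, 12, 6, x2)}.
π_{cid, sid} gives {(p3, 5), (x2, 12), (x2, 7)}.

{(p3, 5), (x2, 12), (x2, 7)}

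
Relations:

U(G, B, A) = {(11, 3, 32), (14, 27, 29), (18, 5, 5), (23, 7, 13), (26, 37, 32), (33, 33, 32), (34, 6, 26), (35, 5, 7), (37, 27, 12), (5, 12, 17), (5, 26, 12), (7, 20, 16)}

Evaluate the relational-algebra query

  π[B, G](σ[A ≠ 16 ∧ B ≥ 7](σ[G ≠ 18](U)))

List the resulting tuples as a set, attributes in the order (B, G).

{(12, 5), (26, 5), (27, 14), (27, 37), (33, 33), (37, 26), (7, 23)}

Selection G ≠ 18: {(11, 3, 32), (14, 27, 29), (23, 7, 13), (26, 37, 32), (33, 33, 32), (34, 6, 26), (35, 5, 7), (37, 27, 12), (5, 12, 17), (5, 26, 12), (7, 20, 16)}
Selection A ≠ 16 ∧ B ≥ 7: {(14, 27, 29), (23, 7, 13), (26, 37, 32), (33, 33, 32), (37, 27, 12), (5, 12, 17), (5, 26, 12)}
π_{B, G} gives {(12, 5), (26, 5), (27, 14), (27, 37), (33, 33), (37, 26), (7, 23)}.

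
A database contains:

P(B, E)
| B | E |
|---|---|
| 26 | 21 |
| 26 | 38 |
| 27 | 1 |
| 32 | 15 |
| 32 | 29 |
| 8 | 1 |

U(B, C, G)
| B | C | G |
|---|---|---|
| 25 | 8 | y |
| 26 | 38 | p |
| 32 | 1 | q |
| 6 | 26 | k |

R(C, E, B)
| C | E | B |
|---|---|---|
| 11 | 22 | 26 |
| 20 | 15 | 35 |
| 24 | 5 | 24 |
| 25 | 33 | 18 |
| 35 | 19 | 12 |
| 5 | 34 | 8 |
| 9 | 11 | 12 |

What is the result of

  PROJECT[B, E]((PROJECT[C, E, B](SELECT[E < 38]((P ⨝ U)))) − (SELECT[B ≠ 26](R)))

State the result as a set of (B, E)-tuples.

{(26, 21), (32, 15), (32, 29)}

P ⋈ U (natural join on B): {(26, 21, 38, p), (26, 38, 38, p), (32, 15, 1, q), (32, 29, 1, q)}
Filtering on E < 38 leaves {(26, 21, 38, p), (32, 15, 1, q), (32, 29, 1, q)}.
Keep only column(s) C, E, B: {(1, 15, 32), (1, 29, 32), (38, 21, 26)}
Filtering on B ≠ 26 leaves {(20, 15, 35), (24, 5, 24), (25, 33, 18), (35, 19, 12), (5, 34, 8), (9, 11, 12)}.
Set difference of the two operands is {(1, 15, 32), (1, 29, 32), (38, 21, 26)}.
Keep only column(s) B, E: {(26, 21), (32, 15), (32, 29)}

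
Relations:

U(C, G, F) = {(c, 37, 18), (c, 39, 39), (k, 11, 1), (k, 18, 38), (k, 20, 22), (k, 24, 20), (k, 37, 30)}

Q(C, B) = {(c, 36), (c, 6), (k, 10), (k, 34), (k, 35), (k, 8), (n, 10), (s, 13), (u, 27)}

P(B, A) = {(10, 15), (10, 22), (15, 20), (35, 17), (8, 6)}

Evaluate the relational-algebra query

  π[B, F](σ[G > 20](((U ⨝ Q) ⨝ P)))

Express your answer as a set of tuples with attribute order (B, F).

Natural join on C: {(c, 37, 18, 36), (c, 37, 18, 6), (c, 39, 39, 36), (c, 39, 39, 6), (k, 11, 1, 10), (k, 11, 1, 34), (k, 11, 1, 35), (k, 11, 1, 8), (k, 18, 38, 10), (k, 18, 38, 34), (k, 18, 38, 35), (k, 18, 38, 8), (k, 20, 22, 10), (k, 20, 22, 34), (k, 20, 22, 35), (k, 20, 22, 8), (k, 24, 20, 10), (k, 24, 20, 34), (k, 24, 20, 35), (k, 24, 20, 8), (k, 37, 30, 10), (k, 37, 30, 34), (k, 37, 30, 35), (k, 37, 30, 8)}
Natural join on B: {(k, 11, 1, 10, 15), (k, 11, 1, 10, 22), (k, 11, 1, 35, 17), (k, 11, 1, 8, 6), (k, 18, 38, 10, 15), (k, 18, 38, 10, 22), (k, 18, 38, 35, 17), (k, 18, 38, 8, 6), (k, 20, 22, 10, 15), (k, 20, 22, 10, 22), (k, 20, 22, 35, 17), (k, 20, 22, 8, 6), (k, 24, 20, 10, 15), (k, 24, 20, 10, 22), (k, 24, 20, 35, 17), (k, 24, 20, 8, 6), (k, 37, 30, 10, 15), (k, 37, 30, 10, 22), (k, 37, 30, 35, 17), (k, 37, 30, 8, 6)}
σ[G > 20]: keep tuples satisfying G > 20 → {(k, 24, 20, 10, 15), (k, 24, 20, 10, 22), (k, 24, 20, 35, 17), (k, 24, 20, 8, 6), (k, 37, 30, 10, 15), (k, 37, 30, 10, 22), (k, 37, 30, 35, 17), (k, 37, 30, 8, 6)}
π[B, F]: project onto (B, F) (2 duplicate(s) eliminated) → {(10, 20), (10, 30), (35, 20), (35, 30), (8, 20), (8, 30)}

{(10, 20), (10, 30), (35, 20), (35, 30), (8, 20), (8, 30)}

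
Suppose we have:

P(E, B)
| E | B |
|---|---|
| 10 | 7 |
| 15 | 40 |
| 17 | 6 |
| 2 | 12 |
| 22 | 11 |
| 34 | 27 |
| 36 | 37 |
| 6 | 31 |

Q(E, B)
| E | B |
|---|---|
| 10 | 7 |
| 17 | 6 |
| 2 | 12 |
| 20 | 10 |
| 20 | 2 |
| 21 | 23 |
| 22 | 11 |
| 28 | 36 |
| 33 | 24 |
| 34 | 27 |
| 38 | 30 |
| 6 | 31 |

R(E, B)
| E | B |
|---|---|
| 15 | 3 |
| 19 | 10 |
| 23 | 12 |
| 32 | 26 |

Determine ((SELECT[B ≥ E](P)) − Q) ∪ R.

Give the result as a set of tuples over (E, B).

{(15, 3), (15, 40), (19, 10), (23, 12), (32, 26), (36, 37)}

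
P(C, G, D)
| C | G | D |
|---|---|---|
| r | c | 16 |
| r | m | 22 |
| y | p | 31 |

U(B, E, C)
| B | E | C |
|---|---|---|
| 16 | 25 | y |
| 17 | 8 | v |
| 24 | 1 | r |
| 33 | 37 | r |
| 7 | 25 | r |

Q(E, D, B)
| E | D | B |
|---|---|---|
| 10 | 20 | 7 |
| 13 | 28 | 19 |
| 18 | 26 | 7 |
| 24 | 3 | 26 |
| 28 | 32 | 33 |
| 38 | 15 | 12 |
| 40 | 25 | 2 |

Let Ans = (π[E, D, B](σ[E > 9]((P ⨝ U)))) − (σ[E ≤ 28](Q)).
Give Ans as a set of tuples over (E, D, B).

{(25, 16, 7), (25, 22, 7), (25, 31, 16), (37, 16, 33), (37, 22, 33)}

Joining P and U on C yields {(r, c, 16, 24, 1), (r, c, 16, 33, 37), (r, c, 16, 7, 25), (r, m, 22, 24, 1), (r, m, 22, 33, 37), (r, m, 22, 7, 25), (y, p, 31, 16, 25)}.
Filtering on E > 9 leaves {(r, c, 16, 33, 37), (r, c, 16, 7, 25), (r, m, 22, 33, 37), (r, m, 22, 7, 25), (y, p, 31, 16, 25)}.
Projecting to E, D, B: {(25, 16, 7), (25, 22, 7), (25, 31, 16), (37, 16, 33), (37, 22, 33)}
Filtering on E ≤ 28 leaves {(10, 20, 7), (13, 28, 19), (18, 26, 7), (24, 3, 26), (28, 32, 33)}.
Taking the difference: {(25, 16, 7), (25, 22, 7), (25, 31, 16), (37, 16, 33), (37, 22, 33)}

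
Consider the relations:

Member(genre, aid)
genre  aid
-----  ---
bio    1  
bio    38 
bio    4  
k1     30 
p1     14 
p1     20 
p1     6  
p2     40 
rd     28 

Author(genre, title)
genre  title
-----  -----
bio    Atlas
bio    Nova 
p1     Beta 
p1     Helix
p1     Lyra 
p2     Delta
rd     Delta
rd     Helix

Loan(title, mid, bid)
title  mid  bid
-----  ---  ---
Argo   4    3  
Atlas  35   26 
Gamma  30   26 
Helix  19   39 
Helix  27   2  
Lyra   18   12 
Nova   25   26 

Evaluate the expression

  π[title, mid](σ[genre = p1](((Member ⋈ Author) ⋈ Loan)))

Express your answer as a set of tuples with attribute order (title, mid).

Member ⋈ Author (natural join on genre): {(bio, 1, Atlas), (bio, 1, Nova), (bio, 38, Atlas), (bio, 38, Nova), (bio, 4, Atlas), (bio, 4, Nova), (p1, 14, Beta), (p1, 14, Helix), (p1, 14, Lyra), (p1, 20, Beta), (p1, 20, Helix), (p1, 20, Lyra), (p1, 6, Beta), (p1, 6, Helix), (p1, 6, Lyra), (p2, 40, Delta), (rd, 28, Delta), (rd, 28, Helix)}
(Member ⋈ Author) ⋈ Loan (natural join on title): {(bio, 1, Atlas, 35, 26), (bio, 1, Nova, 25, 26), (bio, 38, Atlas, 35, 26), (bio, 38, Nova, 25, 26), (bio, 4, Atlas, 35, 26), (bio, 4, Nova, 25, 26), (p1, 14, Helix, 19, 39), (p1, 14, Helix, 27, 2), (p1, 14, Lyra, 18, 12), (p1, 20, Helix, 19, 39), (p1, 20, Helix, 27, 2), (p1, 20, Lyra, 18, 12), (p1, 6, Helix, 19, 39), (p1, 6, Helix, 27, 2), (p1, 6, Lyra, 18, 12), (rd, 28, Helix, 19, 39), (rd, 28, Helix, 27, 2)}
σ[genre = p1]: keep tuples satisfying genre = p1 → {(p1, 14, Helix, 19, 39), (p1, 14, Helix, 27, 2), (p1, 14, Lyra, 18, 12), (p1, 20, Helix, 19, 39), (p1, 20, Helix, 27, 2), (p1, 20, Lyra, 18, 12), (p1, 6, Helix, 19, 39), (p1, 6, Helix, 27, 2), (p1, 6, Lyra, 18, 12)}
Projecting to title, mid (6 duplicate(s) eliminated): {(Helix, 19), (Helix, 27), (Lyra, 18)}

{(Helix, 19), (Helix, 27), (Lyra, 18)}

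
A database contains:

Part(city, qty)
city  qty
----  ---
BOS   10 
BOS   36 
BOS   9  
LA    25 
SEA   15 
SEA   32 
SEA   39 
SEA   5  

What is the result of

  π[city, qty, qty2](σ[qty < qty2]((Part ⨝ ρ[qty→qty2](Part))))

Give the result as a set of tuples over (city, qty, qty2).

{(BOS, 10, 36), (BOS, 9, 10), (BOS, 9, 36), (SEA, 15, 32), (SEA, 15, 39), (SEA, 32, 39), (SEA, 5, 15), (SEA, 5, 32), (SEA, 5, 39)}

ρ[qty→qty2]: schema becomes (city, qty2); tuples unchanged.
Joining Part and ρ[qty→qty2](Part) on city yields {(BOS, 10, 10), (BOS, 10, 36), (BOS, 10, 9), (BOS, 36, 10), (BOS, 36, 36), (BOS, 36, 9), (BOS, 9, 10), (BOS, 9, 36), (BOS, 9, 9), (LA, 25, 25), (SEA, 15, 15), (SEA, 15, 32), (SEA, 15, 39), (SEA, 15, 5), (SEA, 32, 15), (SEA, 32, 32), (SEA, 32, 39), (SEA, 32, 5), (SEA, 39, 15), (SEA, 39, 32), (SEA, 39, 39), (SEA, 39, 5), (SEA, 5, 15), (SEA, 5, 32), (SEA, 5, 39), (SEA, 5, 5)}.
Filtering on qty < qty2 leaves {(BOS, 10, 36), (BOS, 9, 10), (BOS, 9, 36), (SEA, 15, 32), (SEA, 15, 39), (SEA, 32, 39), (SEA, 5, 15), (SEA, 5, 32), (SEA, 5, 39)}.
Keep only column(s) city, qty, qty2: {(BOS, 10, 36), (BOS, 9, 10), (BOS, 9, 36), (SEA, 15, 32), (SEA, 15, 39), (SEA, 32, 39), (SEA, 5, 15), (SEA, 5, 32), (SEA, 5, 39)}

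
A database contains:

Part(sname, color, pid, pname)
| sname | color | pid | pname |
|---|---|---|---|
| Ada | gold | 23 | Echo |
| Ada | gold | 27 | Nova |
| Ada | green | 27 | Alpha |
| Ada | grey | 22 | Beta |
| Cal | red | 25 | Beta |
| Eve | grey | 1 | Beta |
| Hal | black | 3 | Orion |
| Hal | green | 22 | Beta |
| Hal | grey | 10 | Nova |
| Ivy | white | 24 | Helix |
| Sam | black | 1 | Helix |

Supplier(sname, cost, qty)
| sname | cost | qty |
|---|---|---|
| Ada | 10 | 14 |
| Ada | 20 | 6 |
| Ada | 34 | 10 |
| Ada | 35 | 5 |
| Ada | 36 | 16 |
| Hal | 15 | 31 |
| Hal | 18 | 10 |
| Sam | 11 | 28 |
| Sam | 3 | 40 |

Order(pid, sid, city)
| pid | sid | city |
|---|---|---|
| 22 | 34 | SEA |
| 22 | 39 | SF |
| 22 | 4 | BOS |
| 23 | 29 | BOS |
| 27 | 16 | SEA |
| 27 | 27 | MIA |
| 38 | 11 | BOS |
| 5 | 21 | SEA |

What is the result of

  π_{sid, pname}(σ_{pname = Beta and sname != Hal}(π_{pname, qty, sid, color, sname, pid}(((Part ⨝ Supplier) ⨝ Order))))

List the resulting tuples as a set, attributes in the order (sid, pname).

{(34, Beta), (39, Beta), (4, Beta)}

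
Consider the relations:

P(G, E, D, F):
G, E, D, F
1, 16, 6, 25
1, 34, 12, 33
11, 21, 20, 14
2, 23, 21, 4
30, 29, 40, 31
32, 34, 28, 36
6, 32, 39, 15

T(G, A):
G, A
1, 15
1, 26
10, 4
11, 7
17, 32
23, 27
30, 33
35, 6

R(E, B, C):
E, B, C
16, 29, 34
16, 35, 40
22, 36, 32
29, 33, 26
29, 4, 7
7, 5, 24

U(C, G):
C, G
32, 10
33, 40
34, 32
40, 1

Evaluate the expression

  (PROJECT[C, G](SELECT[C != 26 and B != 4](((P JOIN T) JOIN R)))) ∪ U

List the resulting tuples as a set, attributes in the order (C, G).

{(32, 10), (33, 40), (34, 1), (34, 32), (40, 1)}

Joining P and T on G yields {(1, 16, 6, 25, 15), (1, 16, 6, 25, 26), (1, 34, 12, 33, 15), (1, 34, 12, 33, 26), (11, 21, 20, 14, 7), (30, 29, 40, 31, 33)}.
Joining (P JOIN T) and R on E yields {(1, 16, 6, 25, 15, 29, 34), (1, 16, 6, 25, 15, 35, 40), (1, 16, 6, 25, 26, 29, 34), (1, 16, 6, 25, 26, 35, 40), (30, 29, 40, 31, 33, 33, 26), (30, 29, 40, 31, 33, 4, 7)}.
σ[C != 26 and B != 4]: keep tuples satisfying C != 26 and B != 4 → {(1, 16, 6, 25, 15, 29, 34), (1, 16, 6, 25, 15, 35, 40), (1, 16, 6, 25, 26, 29, 34), (1, 16, 6, 25, 26, 35, 40)}
Projecting to C, G (2 duplicate(s) eliminated): {(34, 1), (40, 1)}
Union: {(34, 1), (40, 1)} with {(32, 10), (33, 40), (34, 32), (40, 1)} → {(32, 10), (33, 40), (34, 1), (34, 32), (40, 1)}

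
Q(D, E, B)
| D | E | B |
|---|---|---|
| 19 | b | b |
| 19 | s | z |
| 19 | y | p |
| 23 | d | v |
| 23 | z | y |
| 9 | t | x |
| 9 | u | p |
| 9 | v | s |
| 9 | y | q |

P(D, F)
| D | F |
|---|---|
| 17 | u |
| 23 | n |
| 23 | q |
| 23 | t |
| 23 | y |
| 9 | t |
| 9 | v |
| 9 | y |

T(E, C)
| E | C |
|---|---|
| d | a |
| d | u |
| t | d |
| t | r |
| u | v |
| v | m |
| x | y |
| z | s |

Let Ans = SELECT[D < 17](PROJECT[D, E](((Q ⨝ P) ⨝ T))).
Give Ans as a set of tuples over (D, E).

{(9, t), (9, u), (9, v)}

Joining Q and P on D yields {(23, d, v, n), (23, d, v, q), (23, d, v, t), (23, d, v, y), (23, z, y, n), (23, z, y, q), (23, z, y, t), (23, z, y, y), (9, t, x, t), (9, t, x, v), (9, t, x, y), (9, u, p, t), (9, u, p, v), (9, u, p, y), (9, v, s, t), (9, v, s, v), (9, v, s, y), (9, y, q, t), (9, y, q, v), (9, y, q, y)}.
Joining (Q ⨝ P) and T on E yields {(23, d, v, n, a), (23, d, v, n, u), (23, d, v, q, a), (23, d, v, q, u), (23, d, v, t, a), (23, d, v, t, u), (23, d, v, y, a), (23, d, v, y, u), (23, z, y, n, s), (23, z, y, q, s), (23, z, y, t, s), (23, z, y, y, s), (9, t, x, t, d), (9, t, x, t, r), (9, t, x, v, d), (9, t, x, v, r), (9, t, x, y, d), (9, t, x, y, r), (9, u, p, t, v), (9, u, p, v, v), (9, u, p, y, v), (9, v, s, t, m), (9, v, s, v, m), (9, v, s, y, m)}.
π[D, E]: project onto (D, E) (19 duplicate(s) eliminated) → {(23, d), (23, z), (9, t), (9, u), (9, v)}
Apply σ_{D < 17}; surviving tuples: {(9, t), (9, u), (9, v)}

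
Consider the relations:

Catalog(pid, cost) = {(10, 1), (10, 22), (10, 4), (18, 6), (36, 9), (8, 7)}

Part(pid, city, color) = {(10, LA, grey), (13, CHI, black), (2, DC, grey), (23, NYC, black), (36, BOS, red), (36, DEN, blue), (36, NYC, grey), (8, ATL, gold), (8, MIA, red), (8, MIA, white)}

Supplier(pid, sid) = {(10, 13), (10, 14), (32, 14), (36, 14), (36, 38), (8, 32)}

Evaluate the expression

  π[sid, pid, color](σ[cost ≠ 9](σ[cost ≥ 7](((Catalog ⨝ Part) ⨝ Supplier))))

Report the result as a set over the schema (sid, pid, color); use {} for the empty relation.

Natural join on pid: {(10, 1, LA, grey), (10, 22, LA, grey), (10, 4, LA, grey), (36, 9, BOS, red), (36, 9, DEN, blue), (36, 9, NYC, grey), (8, 7, ATL, gold), (8, 7, MIA, red), (8, 7, MIA, white)}
Natural join on pid: {(10, 1, LA, grey, 13), (10, 1, LA, grey, 14), (10, 22, LA, grey, 13), (10, 22, LA, grey, 14), (10, 4, LA, grey, 13), (10, 4, LA, grey, 14), (36, 9, BOS, red, 14), (36, 9, BOS, red, 38), (36, 9, DEN, blue, 14), (36, 9, DEN, blue, 38), (36, 9, NYC, grey, 14), (36, 9, NYC, grey, 38), (8, 7, ATL, gold, 32), (8, 7, MIA, red, 32), (8, 7, MIA, white, 32)}
Selection cost ≥ 7: {(10, 22, LA, grey, 13), (10, 22, LA, grey, 14), (36, 9, BOS, red, 14), (36, 9, BOS, red, 38), (36, 9, DEN, blue, 14), (36, 9, DEN, blue, 38), (36, 9, NYC, grey, 14), (36, 9, NYC, grey, 38), (8, 7, ATL, gold, 32), (8, 7, MIA, red, 32), (8, 7, MIA, white, 32)}
Selection cost ≠ 9: {(10, 22, LA, grey, 13), (10, 22, LA, grey, 14), (8, 7, ATL, gold, 32), (8, 7, MIA, red, 32), (8, 7, MIA, white, 32)}
π_{sid, pid, color} gives {(13, 10, grey), (14, 10, grey), (32, 8, gold), (32, 8, red), (32, 8, white)}.

{(13, 10, grey), (14, 10, grey), (32, 8, gold), (32, 8, red), (32, 8, white)}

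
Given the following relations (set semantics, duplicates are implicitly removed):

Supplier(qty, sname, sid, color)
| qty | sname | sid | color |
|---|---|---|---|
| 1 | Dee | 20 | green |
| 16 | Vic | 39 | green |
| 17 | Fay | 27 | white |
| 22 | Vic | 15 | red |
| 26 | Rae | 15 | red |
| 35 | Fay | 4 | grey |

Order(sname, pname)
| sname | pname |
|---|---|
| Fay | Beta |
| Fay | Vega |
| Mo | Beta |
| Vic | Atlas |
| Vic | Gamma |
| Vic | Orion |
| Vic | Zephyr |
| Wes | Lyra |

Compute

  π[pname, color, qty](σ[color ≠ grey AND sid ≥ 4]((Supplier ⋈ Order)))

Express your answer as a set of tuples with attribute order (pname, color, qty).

{(Atlas, green, 16), (Atlas, red, 22), (Beta, white, 17), (Gamma, green, 16), (Gamma, red, 22), (Orion, green, 16), (Orion, red, 22), (Vega, white, 17), (Zephyr, green, 16), (Zephyr, red, 22)}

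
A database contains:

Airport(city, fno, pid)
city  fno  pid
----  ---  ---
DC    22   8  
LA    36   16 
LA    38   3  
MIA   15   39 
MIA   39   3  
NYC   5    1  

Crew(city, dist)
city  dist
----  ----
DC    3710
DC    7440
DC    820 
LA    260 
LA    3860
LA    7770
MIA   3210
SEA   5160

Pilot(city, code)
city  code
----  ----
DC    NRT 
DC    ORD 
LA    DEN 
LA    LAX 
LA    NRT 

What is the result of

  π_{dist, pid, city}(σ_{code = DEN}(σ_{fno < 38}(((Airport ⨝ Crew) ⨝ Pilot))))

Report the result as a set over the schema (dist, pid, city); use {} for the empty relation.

{(260, 16, LA), (3860, 16, LA), (7770, 16, LA)}

Natural join on city: {(DC, 22, 8, 3710), (DC, 22, 8, 7440), (DC, 22, 8, 820), (LA, 36, 16, 260), (LA, 36, 16, 3860), (LA, 36, 16, 7770), (LA, 38, 3, 260), (LA, 38, 3, 3860), (LA, 38, 3, 7770), (MIA, 15, 39, 3210), (MIA, 39, 3, 3210)}
Natural join on city: {(DC, 22, 8, 3710, NRT), (DC, 22, 8, 3710, ORD), (DC, 22, 8, 7440, NRT), (DC, 22, 8, 7440, ORD), (DC, 22, 8, 820, NRT), (DC, 22, 8, 820, ORD), (LA, 36, 16, 260, DEN), (LA, 36, 16, 260, LAX), (LA, 36, 16, 260, NRT), (LA, 36, 16, 3860, DEN), (LA, 36, 16, 3860, LAX), (LA, 36, 16, 3860, NRT), (LA, 36, 16, 7770, DEN), (LA, 36, 16, 7770, LAX), (LA, 36, 16, 7770, NRT), (LA, 38, 3, 260, DEN), (LA, 38, 3, 260, LAX), (LA, 38, 3, 260, NRT), (LA, 38, 3, 3860, DEN), (LA, 38, 3, 3860, LAX), (LA, 38, 3, 3860, NRT), (LA, 38, 3, 7770, DEN), (LA, 38, 3, 7770, LAX), (LA, 38, 3, 7770, NRT)}
σ[fno < 38]: keep tuples satisfying fno < 38 → {(DC, 22, 8, 3710, NRT), (DC, 22, 8, 3710, ORD), (DC, 22, 8, 7440, NRT), (DC, 22, 8, 7440, ORD), (DC, 22, 8, 820, NRT), (DC, 22, 8, 820, ORD), (LA, 36, 16, 260, DEN), (LA, 36, 16, 260, LAX), (LA, 36, 16, 260, NRT), (LA, 36, 16, 3860, DEN), (LA, 36, 16, 3860, LAX), (LA, 36, 16, 3860, NRT), (LA, 36, 16, 7770, DEN), (LA, 36, 16, 7770, LAX), (LA, 36, 16, 7770, NRT)}
σ[code = DEN]: keep tuples satisfying code = DEN → {(LA, 36, 16, 260, DEN), (LA, 36, 16, 3860, DEN), (LA, 36, 16, 7770, DEN)}
π_{dist, pid, city} gives {(260, 16, LA), (3860, 16, LA), (7770, 16, LA)}.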